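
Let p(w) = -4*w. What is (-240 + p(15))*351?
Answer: -105300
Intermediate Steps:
(-240 + p(15))*351 = (-240 - 4*15)*351 = (-240 - 60)*351 = -300*351 = -105300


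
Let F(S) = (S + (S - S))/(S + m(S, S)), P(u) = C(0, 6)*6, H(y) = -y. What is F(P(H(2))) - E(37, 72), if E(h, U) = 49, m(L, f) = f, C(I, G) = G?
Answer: -97/2 ≈ -48.500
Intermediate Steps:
P(u) = 36 (P(u) = 6*6 = 36)
F(S) = 1/2 (F(S) = (S + (S - S))/(S + S) = (S + 0)/((2*S)) = S*(1/(2*S)) = 1/2)
F(P(H(2))) - E(37, 72) = 1/2 - 1*49 = 1/2 - 49 = -97/2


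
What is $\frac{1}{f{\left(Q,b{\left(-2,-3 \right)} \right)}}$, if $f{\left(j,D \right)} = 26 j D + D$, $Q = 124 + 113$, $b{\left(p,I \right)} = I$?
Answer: $- \frac{1}{18489} \approx -5.4086 \cdot 10^{-5}$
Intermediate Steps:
$Q = 237$
$f{\left(j,D \right)} = D + 26 D j$ ($f{\left(j,D \right)} = 26 D j + D = D + 26 D j$)
$\frac{1}{f{\left(Q,b{\left(-2,-3 \right)} \right)}} = \frac{1}{\left(-3\right) \left(1 + 26 \cdot 237\right)} = \frac{1}{\left(-3\right) \left(1 + 6162\right)} = \frac{1}{\left(-3\right) 6163} = \frac{1}{-18489} = - \frac{1}{18489}$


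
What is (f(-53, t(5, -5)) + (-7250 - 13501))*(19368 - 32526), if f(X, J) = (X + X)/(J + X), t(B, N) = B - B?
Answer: 273015342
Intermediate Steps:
t(B, N) = 0
f(X, J) = 2*X/(J + X) (f(X, J) = (2*X)/(J + X) = 2*X/(J + X))
(f(-53, t(5, -5)) + (-7250 - 13501))*(19368 - 32526) = (2*(-53)/(0 - 53) + (-7250 - 13501))*(19368 - 32526) = (2*(-53)/(-53) - 20751)*(-13158) = (2*(-53)*(-1/53) - 20751)*(-13158) = (2 - 20751)*(-13158) = -20749*(-13158) = 273015342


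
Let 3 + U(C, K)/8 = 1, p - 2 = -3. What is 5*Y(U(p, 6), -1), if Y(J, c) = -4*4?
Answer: -80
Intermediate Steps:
p = -1 (p = 2 - 3 = -1)
U(C, K) = -16 (U(C, K) = -24 + 8*1 = -24 + 8 = -16)
Y(J, c) = -16
5*Y(U(p, 6), -1) = 5*(-16) = -80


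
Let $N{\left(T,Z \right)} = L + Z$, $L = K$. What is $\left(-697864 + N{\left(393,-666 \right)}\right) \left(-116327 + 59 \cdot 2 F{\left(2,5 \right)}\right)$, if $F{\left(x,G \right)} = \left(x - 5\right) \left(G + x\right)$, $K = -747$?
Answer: $83077603985$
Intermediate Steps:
$L = -747$
$F{\left(x,G \right)} = \left(-5 + x\right) \left(G + x\right)$
$N{\left(T,Z \right)} = -747 + Z$
$\left(-697864 + N{\left(393,-666 \right)}\right) \left(-116327 + 59 \cdot 2 F{\left(2,5 \right)}\right) = \left(-697864 - 1413\right) \left(-116327 + 59 \cdot 2 \left(2^{2} - 25 - 10 + 5 \cdot 2\right)\right) = \left(-697864 - 1413\right) \left(-116327 + 118 \left(4 - 25 - 10 + 10\right)\right) = - 699277 \left(-116327 + 118 \left(-21\right)\right) = - 699277 \left(-116327 - 2478\right) = \left(-699277\right) \left(-118805\right) = 83077603985$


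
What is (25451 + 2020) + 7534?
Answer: 35005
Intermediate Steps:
(25451 + 2020) + 7534 = 27471 + 7534 = 35005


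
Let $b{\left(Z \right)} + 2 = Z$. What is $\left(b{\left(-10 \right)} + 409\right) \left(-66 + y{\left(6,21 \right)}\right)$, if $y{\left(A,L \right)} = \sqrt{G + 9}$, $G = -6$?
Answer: $-26202 + 397 \sqrt{3} \approx -25514.0$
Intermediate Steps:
$b{\left(Z \right)} = -2 + Z$
$y{\left(A,L \right)} = \sqrt{3}$ ($y{\left(A,L \right)} = \sqrt{-6 + 9} = \sqrt{3}$)
$\left(b{\left(-10 \right)} + 409\right) \left(-66 + y{\left(6,21 \right)}\right) = \left(\left(-2 - 10\right) + 409\right) \left(-66 + \sqrt{3}\right) = \left(-12 + 409\right) \left(-66 + \sqrt{3}\right) = 397 \left(-66 + \sqrt{3}\right) = -26202 + 397 \sqrt{3}$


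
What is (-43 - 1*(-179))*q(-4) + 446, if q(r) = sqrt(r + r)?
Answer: 446 + 272*I*sqrt(2) ≈ 446.0 + 384.67*I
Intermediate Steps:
q(r) = sqrt(2)*sqrt(r) (q(r) = sqrt(2*r) = sqrt(2)*sqrt(r))
(-43 - 1*(-179))*q(-4) + 446 = (-43 - 1*(-179))*(sqrt(2)*sqrt(-4)) + 446 = (-43 + 179)*(sqrt(2)*(2*I)) + 446 = 136*(2*I*sqrt(2)) + 446 = 272*I*sqrt(2) + 446 = 446 + 272*I*sqrt(2)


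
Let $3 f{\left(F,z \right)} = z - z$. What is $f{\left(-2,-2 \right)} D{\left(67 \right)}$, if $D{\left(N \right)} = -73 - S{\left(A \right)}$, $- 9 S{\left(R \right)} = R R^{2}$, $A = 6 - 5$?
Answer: $0$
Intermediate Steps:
$A = 1$
$S{\left(R \right)} = - \frac{R^{3}}{9}$ ($S{\left(R \right)} = - \frac{R R^{2}}{9} = - \frac{R^{3}}{9}$)
$D{\left(N \right)} = - \frac{656}{9}$ ($D{\left(N \right)} = -73 - - \frac{1^{3}}{9} = -73 - \left(- \frac{1}{9}\right) 1 = -73 - - \frac{1}{9} = -73 + \frac{1}{9} = - \frac{656}{9}$)
$f{\left(F,z \right)} = 0$ ($f{\left(F,z \right)} = \frac{z - z}{3} = \frac{1}{3} \cdot 0 = 0$)
$f{\left(-2,-2 \right)} D{\left(67 \right)} = 0 \left(- \frac{656}{9}\right) = 0$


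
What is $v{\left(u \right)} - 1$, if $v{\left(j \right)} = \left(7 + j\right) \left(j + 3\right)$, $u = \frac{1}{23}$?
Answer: $\frac{10811}{529} \approx 20.437$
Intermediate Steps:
$u = \frac{1}{23} \approx 0.043478$
$v{\left(j \right)} = \left(3 + j\right) \left(7 + j\right)$ ($v{\left(j \right)} = \left(7 + j\right) \left(3 + j\right) = \left(3 + j\right) \left(7 + j\right)$)
$v{\left(u \right)} - 1 = \left(21 + \left(\frac{1}{23}\right)^{2} + 10 \cdot \frac{1}{23}\right) - 1 = \left(21 + \frac{1}{529} + \frac{10}{23}\right) - 1 = \frac{11340}{529} - 1 = \frac{10811}{529}$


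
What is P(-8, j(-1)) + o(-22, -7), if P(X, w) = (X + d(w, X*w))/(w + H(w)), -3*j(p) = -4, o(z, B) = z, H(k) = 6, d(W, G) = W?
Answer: -252/11 ≈ -22.909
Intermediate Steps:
j(p) = 4/3 (j(p) = -⅓*(-4) = 4/3)
P(X, w) = (X + w)/(6 + w) (P(X, w) = (X + w)/(w + 6) = (X + w)/(6 + w))
P(-8, j(-1)) + o(-22, -7) = (-8 + 4/3)/(6 + 4/3) - 22 = -20/3/(22/3) - 22 = (3/22)*(-20/3) - 22 = -10/11 - 22 = -252/11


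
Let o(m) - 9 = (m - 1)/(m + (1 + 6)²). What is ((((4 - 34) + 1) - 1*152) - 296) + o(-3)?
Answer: -10766/23 ≈ -468.09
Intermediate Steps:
o(m) = 9 + (-1 + m)/(49 + m) (o(m) = 9 + (m - 1)/(m + (1 + 6)²) = 9 + (-1 + m)/(m + 7²) = 9 + (-1 + m)/(m + 49) = 9 + (-1 + m)/(49 + m))
((((4 - 34) + 1) - 1*152) - 296) + o(-3) = ((((4 - 34) + 1) - 1*152) - 296) + 10*(44 - 3)/(49 - 3) = (((-30 + 1) - 152) - 296) + 10*41/46 = ((-29 - 152) - 296) + 10*(1/46)*41 = (-181 - 296) + 205/23 = -477 + 205/23 = -10766/23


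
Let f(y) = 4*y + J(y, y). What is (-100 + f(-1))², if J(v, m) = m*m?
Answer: 10609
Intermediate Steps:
J(v, m) = m²
f(y) = y² + 4*y (f(y) = 4*y + y² = y² + 4*y)
(-100 + f(-1))² = (-100 - (4 - 1))² = (-100 - 1*3)² = (-100 - 3)² = (-103)² = 10609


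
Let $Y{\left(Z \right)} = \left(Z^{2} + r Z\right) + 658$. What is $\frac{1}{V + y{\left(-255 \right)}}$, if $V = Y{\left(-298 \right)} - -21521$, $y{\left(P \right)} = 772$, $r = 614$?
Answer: $- \frac{1}{71217} \approx -1.4042 \cdot 10^{-5}$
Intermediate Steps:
$Y{\left(Z \right)} = 658 + Z^{2} + 614 Z$ ($Y{\left(Z \right)} = \left(Z^{2} + 614 Z\right) + 658 = 658 + Z^{2} + 614 Z$)
$V = -71989$ ($V = \left(658 + \left(-298\right)^{2} + 614 \left(-298\right)\right) - -21521 = \left(658 + 88804 - 182972\right) + 21521 = -93510 + 21521 = -71989$)
$\frac{1}{V + y{\left(-255 \right)}} = \frac{1}{-71989 + 772} = \frac{1}{-71217} = - \frac{1}{71217}$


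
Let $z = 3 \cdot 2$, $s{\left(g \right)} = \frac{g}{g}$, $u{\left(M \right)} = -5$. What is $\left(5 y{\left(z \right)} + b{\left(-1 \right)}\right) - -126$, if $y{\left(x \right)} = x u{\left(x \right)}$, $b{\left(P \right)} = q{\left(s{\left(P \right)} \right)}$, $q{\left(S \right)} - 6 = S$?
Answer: $-17$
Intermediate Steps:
$s{\left(g \right)} = 1$
$z = 6$
$q{\left(S \right)} = 6 + S$
$b{\left(P \right)} = 7$ ($b{\left(P \right)} = 6 + 1 = 7$)
$y{\left(x \right)} = - 5 x$ ($y{\left(x \right)} = x \left(-5\right) = - 5 x$)
$\left(5 y{\left(z \right)} + b{\left(-1 \right)}\right) - -126 = \left(5 \left(\left(-5\right) 6\right) + 7\right) - -126 = \left(5 \left(-30\right) + 7\right) + 126 = \left(-150 + 7\right) + 126 = -143 + 126 = -17$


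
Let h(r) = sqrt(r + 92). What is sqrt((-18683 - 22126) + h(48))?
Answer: sqrt(-40809 + 2*sqrt(35)) ≈ 201.98*I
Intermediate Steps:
h(r) = sqrt(92 + r)
sqrt((-18683 - 22126) + h(48)) = sqrt((-18683 - 22126) + sqrt(92 + 48)) = sqrt(-40809 + sqrt(140)) = sqrt(-40809 + 2*sqrt(35))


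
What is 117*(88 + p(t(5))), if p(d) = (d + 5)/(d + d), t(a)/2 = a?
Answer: 41535/4 ≈ 10384.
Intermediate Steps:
t(a) = 2*a
p(d) = (5 + d)/(2*d) (p(d) = (5 + d)/((2*d)) = (5 + d)*(1/(2*d)) = (5 + d)/(2*d))
117*(88 + p(t(5))) = 117*(88 + (5 + 2*5)/(2*((2*5)))) = 117*(88 + (1/2)*(5 + 10)/10) = 117*(88 + (1/2)*(1/10)*15) = 117*(88 + 3/4) = 117*(355/4) = 41535/4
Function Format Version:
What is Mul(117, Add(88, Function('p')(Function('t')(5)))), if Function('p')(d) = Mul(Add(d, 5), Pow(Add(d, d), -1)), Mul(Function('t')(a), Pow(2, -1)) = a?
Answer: Rational(41535, 4) ≈ 10384.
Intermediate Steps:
Function('t')(a) = Mul(2, a)
Function('p')(d) = Mul(Rational(1, 2), Pow(d, -1), Add(5, d)) (Function('p')(d) = Mul(Add(5, d), Pow(Mul(2, d), -1)) = Mul(Add(5, d), Mul(Rational(1, 2), Pow(d, -1))) = Mul(Rational(1, 2), Pow(d, -1), Add(5, d)))
Mul(117, Add(88, Function('p')(Function('t')(5)))) = Mul(117, Add(88, Mul(Rational(1, 2), Pow(Mul(2, 5), -1), Add(5, Mul(2, 5))))) = Mul(117, Add(88, Mul(Rational(1, 2), Pow(10, -1), Add(5, 10)))) = Mul(117, Add(88, Mul(Rational(1, 2), Rational(1, 10), 15))) = Mul(117, Add(88, Rational(3, 4))) = Mul(117, Rational(355, 4)) = Rational(41535, 4)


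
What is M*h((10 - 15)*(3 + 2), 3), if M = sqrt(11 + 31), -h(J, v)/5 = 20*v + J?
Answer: -175*sqrt(42) ≈ -1134.1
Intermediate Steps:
h(J, v) = -100*v - 5*J (h(J, v) = -5*(20*v + J) = -5*(J + 20*v) = -100*v - 5*J)
M = sqrt(42) ≈ 6.4807
M*h((10 - 15)*(3 + 2), 3) = sqrt(42)*(-100*3 - 5*(10 - 15)*(3 + 2)) = sqrt(42)*(-300 - (-25)*5) = sqrt(42)*(-300 - 5*(-25)) = sqrt(42)*(-300 + 125) = sqrt(42)*(-175) = -175*sqrt(42)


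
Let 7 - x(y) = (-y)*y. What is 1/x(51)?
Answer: 1/2608 ≈ 0.00038344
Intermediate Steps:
x(y) = 7 + y² (x(y) = 7 - (-y)*y = 7 - (-1)*y² = 7 + y²)
1/x(51) = 1/(7 + 51²) = 1/(7 + 2601) = 1/2608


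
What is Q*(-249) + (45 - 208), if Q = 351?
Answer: -87562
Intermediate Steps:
Q*(-249) + (45 - 208) = 351*(-249) + (45 - 208) = -87399 - 163 = -87562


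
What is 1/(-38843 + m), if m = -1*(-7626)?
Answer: -1/31217 ≈ -3.2034e-5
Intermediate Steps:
m = 7626
1/(-38843 + m) = 1/(-38843 + 7626) = 1/(-31217) = -1/31217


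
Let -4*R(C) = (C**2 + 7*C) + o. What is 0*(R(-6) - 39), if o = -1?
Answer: 0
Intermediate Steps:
R(C) = 1/4 - 7*C/4 - C**2/4 (R(C) = -((C**2 + 7*C) - 1)/4 = -(-1 + C**2 + 7*C)/4 = 1/4 - 7*C/4 - C**2/4)
0*(R(-6) - 39) = 0*((1/4 - 7/4*(-6) - 1/4*(-6)**2) - 39) = 0*((1/4 + 21/2 - 1/4*36) - 39) = 0*((1/4 + 21/2 - 9) - 39) = 0*(7/4 - 39) = 0*(-149/4) = 0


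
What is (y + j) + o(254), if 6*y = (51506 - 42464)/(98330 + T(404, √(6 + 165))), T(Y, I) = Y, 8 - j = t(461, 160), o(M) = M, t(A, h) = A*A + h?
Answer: -20972976039/98734 ≈ -2.1242e+5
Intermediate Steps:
t(A, h) = h + A² (t(A, h) = A² + h = h + A²)
j = -212673 (j = 8 - (160 + 461²) = 8 - (160 + 212521) = 8 - 1*212681 = 8 - 212681 = -212673)
y = 1507/98734 (y = ((51506 - 42464)/(98330 + 404))/6 = (9042/98734)/6 = (9042*(1/98734))/6 = (⅙)*(4521/49367) = 1507/98734 ≈ 0.015263)
(y + j) + o(254) = (1507/98734 - 212673) + 254 = -20998054475/98734 + 254 = -20972976039/98734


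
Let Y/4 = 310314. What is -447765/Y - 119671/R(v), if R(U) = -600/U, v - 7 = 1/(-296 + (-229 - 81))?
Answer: 26241886888459/18805028400 ≈ 1395.5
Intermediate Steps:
Y = 1241256 (Y = 4*310314 = 1241256)
v = 4241/606 (v = 7 + 1/(-296 + (-229 - 81)) = 7 + 1/(-296 - 310) = 7 + 1/(-606) = 7 - 1/606 = 4241/606 ≈ 6.9984)
-447765/Y - 119671/R(v) = -447765/1241256 - 119671/((-600/4241/606)) = -447765*1/1241256 - 119671/((-600*606/4241)) = -149255/413752 - 119671/(-363600/4241) = -149255/413752 - 119671*(-4241/363600) = -149255/413752 + 507524711/363600 = 26241886888459/18805028400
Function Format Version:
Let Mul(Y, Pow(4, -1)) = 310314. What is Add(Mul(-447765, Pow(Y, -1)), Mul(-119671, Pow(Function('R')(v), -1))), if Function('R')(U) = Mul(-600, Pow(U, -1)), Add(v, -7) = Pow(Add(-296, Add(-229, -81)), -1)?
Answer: Rational(26241886888459, 18805028400) ≈ 1395.5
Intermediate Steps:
Y = 1241256 (Y = Mul(4, 310314) = 1241256)
v = Rational(4241, 606) (v = Add(7, Pow(Add(-296, Add(-229, -81)), -1)) = Add(7, Pow(Add(-296, -310), -1)) = Add(7, Pow(-606, -1)) = Add(7, Rational(-1, 606)) = Rational(4241, 606) ≈ 6.9984)
Add(Mul(-447765, Pow(Y, -1)), Mul(-119671, Pow(Function('R')(v), -1))) = Add(Mul(-447765, Pow(1241256, -1)), Mul(-119671, Pow(Mul(-600, Pow(Rational(4241, 606), -1)), -1))) = Add(Mul(-447765, Rational(1, 1241256)), Mul(-119671, Pow(Mul(-600, Rational(606, 4241)), -1))) = Add(Rational(-149255, 413752), Mul(-119671, Pow(Rational(-363600, 4241), -1))) = Add(Rational(-149255, 413752), Mul(-119671, Rational(-4241, 363600))) = Add(Rational(-149255, 413752), Rational(507524711, 363600)) = Rational(26241886888459, 18805028400)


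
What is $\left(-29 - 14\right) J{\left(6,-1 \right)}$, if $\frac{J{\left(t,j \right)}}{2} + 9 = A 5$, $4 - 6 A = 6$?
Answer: $\frac{2752}{3} \approx 917.33$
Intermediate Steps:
$A = - \frac{1}{3}$ ($A = \frac{2}{3} - 1 = - \frac{1}{3} \approx -0.33333$)
$J{\left(t,j \right)} = - \frac{64}{3}$ ($J{\left(t,j \right)} = -18 + 2 \left(\left(- \frac{1}{3}\right) 5\right) = -18 + 2 \left(- \frac{5}{3}\right) = -18 - \frac{10}{3} = - \frac{64}{3}$)
$\left(-29 - 14\right) J{\left(6,-1 \right)} = \left(-29 - 14\right) \left(- \frac{64}{3}\right) = \left(-43\right) \left(- \frac{64}{3}\right) = \frac{2752}{3}$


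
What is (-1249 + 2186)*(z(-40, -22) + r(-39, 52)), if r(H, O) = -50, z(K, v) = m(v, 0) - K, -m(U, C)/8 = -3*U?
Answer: -504106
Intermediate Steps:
m(U, C) = 24*U (m(U, C) = -(-24)*U = 24*U)
z(K, v) = -K + 24*v (z(K, v) = 24*v - K = -K + 24*v)
(-1249 + 2186)*(z(-40, -22) + r(-39, 52)) = (-1249 + 2186)*((-1*(-40) + 24*(-22)) - 50) = 937*((40 - 528) - 50) = 937*(-488 - 50) = 937*(-538) = -504106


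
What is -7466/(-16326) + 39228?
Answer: 320221897/8163 ≈ 39228.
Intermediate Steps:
-7466/(-16326) + 39228 = -7466*(-1/16326) + 39228 = 3733/8163 + 39228 = 320221897/8163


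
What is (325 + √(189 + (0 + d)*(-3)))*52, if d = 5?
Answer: 16900 + 52*√174 ≈ 17586.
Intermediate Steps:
(325 + √(189 + (0 + d)*(-3)))*52 = (325 + √(189 + (0 + 5)*(-3)))*52 = (325 + √(189 + 5*(-3)))*52 = (325 + √(189 - 15))*52 = (325 + √174)*52 = 16900 + 52*√174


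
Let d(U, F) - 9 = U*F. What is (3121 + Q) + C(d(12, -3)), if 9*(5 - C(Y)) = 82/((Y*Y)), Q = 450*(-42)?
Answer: -103493296/6561 ≈ -15774.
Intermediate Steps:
Q = -18900
d(U, F) = 9 + F*U (d(U, F) = 9 + U*F = 9 + F*U)
C(Y) = 5 - 82/(9*Y²) (C(Y) = 5 - 82/(9*(Y*Y)) = 5 - 82/(9*(Y²)) = 5 - 82/(9*Y²))
(3121 + Q) + C(d(12, -3)) = (3121 - 18900) + (5 - 82/(9*(9 - 3*12)²)) = -15779 + (5 - 82/(9*(9 - 36)²)) = -15779 + (5 - 82/9/(-27)²) = -15779 + (5 - 82/9*1/729) = -15779 + (5 - 82/6561) = -15779 + 32723/6561 = -103493296/6561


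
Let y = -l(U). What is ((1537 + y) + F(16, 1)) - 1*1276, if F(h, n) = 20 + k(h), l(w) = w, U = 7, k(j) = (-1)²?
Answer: 275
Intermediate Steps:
k(j) = 1
y = -7 (y = -1*7 = -7)
F(h, n) = 21 (F(h, n) = 20 + 1 = 21)
((1537 + y) + F(16, 1)) - 1*1276 = ((1537 - 7) + 21) - 1*1276 = (1530 + 21) - 1276 = 1551 - 1276 = 275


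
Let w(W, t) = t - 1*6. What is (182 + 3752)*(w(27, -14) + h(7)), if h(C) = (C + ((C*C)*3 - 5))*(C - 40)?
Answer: -19422158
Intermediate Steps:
w(W, t) = -6 + t (w(W, t) = t - 6 = -6 + t)
h(C) = (-40 + C)*(-5 + C + 3*C**2) (h(C) = (C + (C**2*3 - 5))*(-40 + C) = (C + (3*C**2 - 5))*(-40 + C) = (C + (-5 + 3*C**2))*(-40 + C) = (-5 + C + 3*C**2)*(-40 + C) = (-40 + C)*(-5 + C + 3*C**2))
(182 + 3752)*(w(27, -14) + h(7)) = (182 + 3752)*((-6 - 14) + (200 - 119*7**2 - 45*7 + 3*7**3)) = 3934*(-20 + (200 - 119*49 - 315 + 3*343)) = 3934*(-20 + (200 - 5831 - 315 + 1029)) = 3934*(-20 - 4917) = 3934*(-4937) = -19422158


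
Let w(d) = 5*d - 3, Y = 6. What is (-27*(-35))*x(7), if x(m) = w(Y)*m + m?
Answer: 185220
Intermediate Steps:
w(d) = -3 + 5*d
x(m) = 28*m (x(m) = (-3 + 5*6)*m + m = (-3 + 30)*m + m = 27*m + m = 28*m)
(-27*(-35))*x(7) = (-27*(-35))*(28*7) = 945*196 = 185220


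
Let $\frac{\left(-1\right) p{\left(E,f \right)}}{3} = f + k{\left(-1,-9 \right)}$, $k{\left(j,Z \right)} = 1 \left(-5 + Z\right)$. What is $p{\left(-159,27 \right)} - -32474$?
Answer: $32435$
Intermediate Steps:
$k{\left(j,Z \right)} = -5 + Z$
$p{\left(E,f \right)} = 42 - 3 f$ ($p{\left(E,f \right)} = - 3 \left(f - 14\right) = - 3 \left(-14 + f\right) = 42 - 3 f$)
$p{\left(-159,27 \right)} - -32474 = \left(42 - 81\right) - -32474 = \left(42 - 81\right) + 32474 = -39 + 32474 = 32435$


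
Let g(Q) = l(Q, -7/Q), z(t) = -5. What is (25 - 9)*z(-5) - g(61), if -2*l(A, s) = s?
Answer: -9767/122 ≈ -80.057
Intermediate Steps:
l(A, s) = -s/2
g(Q) = 7/(2*Q) (g(Q) = -(-7)/(2*Q) = 7/(2*Q))
(25 - 9)*z(-5) - g(61) = (25 - 9)*(-5) - 7/(2*61) = 16*(-5) - 7/(2*61) = -80 - 1*7/122 = -80 - 7/122 = -9767/122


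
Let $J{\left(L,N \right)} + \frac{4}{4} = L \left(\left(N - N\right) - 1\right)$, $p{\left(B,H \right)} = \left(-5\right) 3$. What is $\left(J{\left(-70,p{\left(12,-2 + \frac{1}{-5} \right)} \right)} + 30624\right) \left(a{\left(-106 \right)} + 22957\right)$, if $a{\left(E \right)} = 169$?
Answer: $709806318$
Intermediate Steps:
$p{\left(B,H \right)} = -15$
$J{\left(L,N \right)} = -1 - L$ ($J{\left(L,N \right)} = -1 + L \left(\left(N - N\right) - 1\right) = -1 + L \left(0 - 1\right) = -1 + L \left(-1\right) = -1 - L$)
$\left(J{\left(-70,p{\left(12,-2 + \frac{1}{-5} \right)} \right)} + 30624\right) \left(a{\left(-106 \right)} + 22957\right) = \left(\left(-1 - -70\right) + 30624\right) \left(169 + 22957\right) = \left(\left(-1 + 70\right) + 30624\right) 23126 = \left(69 + 30624\right) 23126 = 30693 \cdot 23126 = 709806318$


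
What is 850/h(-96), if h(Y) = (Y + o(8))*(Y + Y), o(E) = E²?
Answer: 425/3072 ≈ 0.13835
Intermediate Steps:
h(Y) = 2*Y*(64 + Y) (h(Y) = (Y + 8²)*(Y + Y) = (Y + 64)*(2*Y) = (64 + Y)*(2*Y) = 2*Y*(64 + Y))
850/h(-96) = 850/((2*(-96)*(64 - 96))) = 850/((2*(-96)*(-32))) = 850/6144 = 850*(1/6144) = 425/3072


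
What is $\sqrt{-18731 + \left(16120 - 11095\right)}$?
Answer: $i \sqrt{13706} \approx 117.07 i$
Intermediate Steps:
$\sqrt{-18731 + \left(16120 - 11095\right)} = \sqrt{-18731 + 5025} = \sqrt{-13706} = i \sqrt{13706}$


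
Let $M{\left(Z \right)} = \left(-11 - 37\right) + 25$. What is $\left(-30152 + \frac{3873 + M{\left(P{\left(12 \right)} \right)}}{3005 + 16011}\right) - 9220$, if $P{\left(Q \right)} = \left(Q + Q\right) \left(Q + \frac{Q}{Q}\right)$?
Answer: $- \frac{374347051}{9508} \approx -39372.0$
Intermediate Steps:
$P{\left(Q \right)} = 2 Q \left(1 + Q\right)$ ($P{\left(Q \right)} = 2 Q \left(Q + 1\right) = 2 Q \left(1 + Q\right)$)
$M{\left(Z \right)} = -23$ ($M{\left(Z \right)} = -48 + 25 = -23$)
$\left(-30152 + \frac{3873 + M{\left(P{\left(12 \right)} \right)}}{3005 + 16011}\right) - 9220 = \left(-30152 + \frac{3873 - 23}{3005 + 16011}\right) - 9220 = \left(-30152 + \frac{3850}{19016}\right) - 9220 = \left(-30152 + 3850 \cdot \frac{1}{19016}\right) - 9220 = \left(-30152 + \frac{1925}{9508}\right) - 9220 = - \frac{286683291}{9508} - 9220 = - \frac{374347051}{9508}$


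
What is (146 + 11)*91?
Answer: 14287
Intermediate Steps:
(146 + 11)*91 = 157*91 = 14287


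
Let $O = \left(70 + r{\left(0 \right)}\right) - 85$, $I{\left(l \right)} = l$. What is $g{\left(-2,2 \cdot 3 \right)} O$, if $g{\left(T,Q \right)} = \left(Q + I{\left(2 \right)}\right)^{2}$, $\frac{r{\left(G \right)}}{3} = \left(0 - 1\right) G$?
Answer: $-960$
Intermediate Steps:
$r{\left(G \right)} = - 3 G$ ($r{\left(G \right)} = 3 \left(0 - 1\right) G = 3 \left(- G\right) = - 3 G$)
$g{\left(T,Q \right)} = \left(2 + Q\right)^{2}$ ($g{\left(T,Q \right)} = \left(Q + 2\right)^{2} = \left(2 + Q\right)^{2}$)
$O = -15$ ($O = \left(70 - 0\right) - 85 = \left(70 + 0\right) - 85 = 70 - 85 = -15$)
$g{\left(-2,2 \cdot 3 \right)} O = \left(2 + 2 \cdot 3\right)^{2} \left(-15\right) = \left(2 + 6\right)^{2} \left(-15\right) = 8^{2} \left(-15\right) = 64 \left(-15\right) = -960$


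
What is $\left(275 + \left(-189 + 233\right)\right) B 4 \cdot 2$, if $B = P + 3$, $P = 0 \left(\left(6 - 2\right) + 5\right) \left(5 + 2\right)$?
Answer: $7656$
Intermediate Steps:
$P = 0$ ($P = 0 \left(4 + 5\right) 7 = 0 \cdot 9 \cdot 7 = 0 \cdot 63 = 0$)
$B = 3$ ($B = 0 + 3 = 3$)
$\left(275 + \left(-189 + 233\right)\right) B 4 \cdot 2 = \left(275 + \left(-189 + 233\right)\right) 3 \cdot 4 \cdot 2 = \left(275 + 44\right) 3 \cdot 8 = 319 \cdot 24 = 7656$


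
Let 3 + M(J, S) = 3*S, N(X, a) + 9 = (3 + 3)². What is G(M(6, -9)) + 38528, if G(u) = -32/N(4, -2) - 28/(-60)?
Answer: 5201183/135 ≈ 38527.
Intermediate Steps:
N(X, a) = 27 (N(X, a) = -9 + (3 + 3)² = -9 + 6² = -9 + 36 = 27)
M(J, S) = -3 + 3*S
G(u) = -97/135 (G(u) = -32/27 - 28/(-60) = -32*1/27 - 28*(-1/60) = -32/27 + 7/15 = -97/135)
G(M(6, -9)) + 38528 = -97/135 + 38528 = 5201183/135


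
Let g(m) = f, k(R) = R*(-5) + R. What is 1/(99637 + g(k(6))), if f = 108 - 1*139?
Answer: 1/99606 ≈ 1.0040e-5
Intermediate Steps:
k(R) = -4*R (k(R) = -5*R + R = -4*R)
f = -31 (f = 108 - 139 = -31)
g(m) = -31
1/(99637 + g(k(6))) = 1/(99637 - 31) = 1/99606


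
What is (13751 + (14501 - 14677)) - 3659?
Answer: 9916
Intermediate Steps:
(13751 + (14501 - 14677)) - 3659 = (13751 - 176) - 3659 = 13575 - 3659 = 9916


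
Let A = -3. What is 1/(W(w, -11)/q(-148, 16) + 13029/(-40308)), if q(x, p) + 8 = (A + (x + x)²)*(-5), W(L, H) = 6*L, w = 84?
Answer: -5885948828/1909322783 ≈ -3.0827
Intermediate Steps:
q(x, p) = 7 - 20*x² (q(x, p) = -8 + (-3 + (x + x)²)*(-5) = -8 + (-3 + (2*x)²)*(-5) = -8 + (-3 + 4*x²)*(-5) = -8 + (15 - 20*x²) = 7 - 20*x²)
1/(W(w, -11)/q(-148, 16) + 13029/(-40308)) = 1/((6*84)/(7 - 20*(-148)²) + 13029/(-40308)) = 1/(504/(7 - 20*21904) + 13029*(-1/40308)) = 1/(504/(7 - 438080) - 4343/13436) = 1/(504/(-438073) - 4343/13436) = 1/(504*(-1/438073) - 4343/13436) = 1/(-504/438073 - 4343/13436) = 1/(-1909322783/5885948828) = -5885948828/1909322783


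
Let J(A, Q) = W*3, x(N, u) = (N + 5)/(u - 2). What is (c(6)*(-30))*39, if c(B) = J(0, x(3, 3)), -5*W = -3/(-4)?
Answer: 1053/2 ≈ 526.50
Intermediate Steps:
W = -3/20 (W = -(-3)/(5*(-4)) = -(-3)*(-1)/(5*4) = -⅕*¾ = -3/20 ≈ -0.15000)
x(N, u) = (5 + N)/(-2 + u)
J(A, Q) = -9/20 (J(A, Q) = -3/20*3 = -9/20)
c(B) = -9/20
(c(6)*(-30))*39 = -9/20*(-30)*39 = (27/2)*39 = 1053/2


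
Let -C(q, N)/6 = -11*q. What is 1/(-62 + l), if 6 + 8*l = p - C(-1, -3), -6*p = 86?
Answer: -24/1351 ≈ -0.017765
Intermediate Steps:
p = -43/3 (p = -⅙*86 = -43/3 ≈ -14.333)
C(q, N) = 66*q (C(q, N) = -(-66)*q = 66*q)
l = 137/24 (l = -¾ + (-43/3 - 66*(-1))/8 = -¾ + (-43/3 - 1*(-66))/8 = -¾ + (-43/3 + 66)/8 = -¾ + (⅛)*(155/3) = -¾ + 155/24 = 137/24 ≈ 5.7083)
1/(-62 + l) = 1/(-62 + 137/24) = 1/(-1351/24) = -24/1351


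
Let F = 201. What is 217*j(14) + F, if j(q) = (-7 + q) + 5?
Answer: 2805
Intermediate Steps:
j(q) = -2 + q
217*j(14) + F = 217*(-2 + 14) + 201 = 217*12 + 201 = 2604 + 201 = 2805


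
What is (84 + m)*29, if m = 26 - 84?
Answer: 754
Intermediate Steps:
m = -58
(84 + m)*29 = (84 - 58)*29 = 26*29 = 754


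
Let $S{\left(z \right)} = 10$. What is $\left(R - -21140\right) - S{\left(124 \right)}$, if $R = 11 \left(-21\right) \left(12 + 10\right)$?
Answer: $16048$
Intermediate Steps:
$R = -5082$ ($R = \left(-231\right) 22 = -5082$)
$\left(R - -21140\right) - S{\left(124 \right)} = \left(-5082 - -21140\right) - 10 = \left(-5082 + 21140\right) - 10 = 16058 - 10 = 16048$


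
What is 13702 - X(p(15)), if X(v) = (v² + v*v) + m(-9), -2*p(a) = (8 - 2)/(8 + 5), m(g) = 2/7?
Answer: 16209002/1183 ≈ 13702.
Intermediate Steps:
m(g) = 2/7 (m(g) = 2*(⅐) = 2/7)
p(a) = -3/13 (p(a) = -(8 - 2)/(2*(8 + 5)) = -3/13)
X(v) = 2/7 + 2*v² (X(v) = (v² + v*v) + 2/7 = (v² + v²) + 2/7 = 2*v² + 2/7 = 2/7 + 2*v²)
13702 - X(p(15)) = 13702 - (2/7 + 2*(-3/13)²) = 13702 - (2/7 + 2*(9/169)) = 13702 - (2/7 + 18/169) = 13702 - 1*464/1183 = 13702 - 464/1183 = 16209002/1183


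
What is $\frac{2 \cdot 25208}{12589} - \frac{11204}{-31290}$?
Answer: $\frac{859281898}{196954905} \approx 4.3628$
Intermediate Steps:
$\frac{2 \cdot 25208}{12589} - \frac{11204}{-31290} = 50416 \cdot \frac{1}{12589} - - \frac{5602}{15645} = \frac{50416}{12589} + \frac{5602}{15645} = \frac{859281898}{196954905}$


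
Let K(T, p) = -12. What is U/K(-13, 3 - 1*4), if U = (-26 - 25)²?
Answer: -867/4 ≈ -216.75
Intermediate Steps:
U = 2601 (U = (-51)² = 2601)
U/K(-13, 3 - 1*4) = 2601/(-12) = 2601*(-1/12) = -867/4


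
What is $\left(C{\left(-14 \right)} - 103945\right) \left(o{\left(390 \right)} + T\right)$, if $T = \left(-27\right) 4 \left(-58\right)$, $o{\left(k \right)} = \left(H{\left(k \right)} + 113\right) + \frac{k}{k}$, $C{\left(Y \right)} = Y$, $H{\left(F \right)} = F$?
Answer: $-703594512$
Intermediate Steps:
$o{\left(k \right)} = 114 + k$ ($o{\left(k \right)} = \left(k + 113\right) + \frac{k}{k} = \left(113 + k\right) + 1 = 114 + k$)
$T = 6264$ ($T = \left(-108\right) \left(-58\right) = 6264$)
$\left(C{\left(-14 \right)} - 103945\right) \left(o{\left(390 \right)} + T\right) = \left(-14 - 103945\right) \left(\left(114 + 390\right) + 6264\right) = - 103959 \left(504 + 6264\right) = \left(-103959\right) 6768 = -703594512$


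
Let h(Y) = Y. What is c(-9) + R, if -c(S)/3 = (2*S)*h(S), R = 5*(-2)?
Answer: -496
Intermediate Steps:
R = -10
c(S) = -6*S² (c(S) = -3*2*S*S = -6*S²)
c(-9) + R = -6*(-9)² - 10 = -6*81 - 10 = -486 - 10 = -496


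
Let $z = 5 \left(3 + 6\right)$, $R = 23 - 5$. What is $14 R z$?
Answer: $11340$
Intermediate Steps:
$R = 18$ ($R = 23 - 5 = 18$)
$z = 45$ ($z = 5 \cdot 9 = 45$)
$14 R z = 14 \cdot 18 \cdot 45 = 252 \cdot 45 = 11340$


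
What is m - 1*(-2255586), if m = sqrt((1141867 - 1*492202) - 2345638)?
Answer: 2255586 + I*sqrt(1695973) ≈ 2.2556e+6 + 1302.3*I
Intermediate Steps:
m = I*sqrt(1695973) (m = sqrt((1141867 - 492202) - 2345638) = sqrt(649665 - 2345638) = sqrt(-1695973) = I*sqrt(1695973) ≈ 1302.3*I)
m - 1*(-2255586) = I*sqrt(1695973) - 1*(-2255586) = I*sqrt(1695973) + 2255586 = 2255586 + I*sqrt(1695973)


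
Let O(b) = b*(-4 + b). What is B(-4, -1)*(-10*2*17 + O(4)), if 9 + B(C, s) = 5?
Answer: 1360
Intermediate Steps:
B(C, s) = -4 (B(C, s) = -9 + 5 = -4)
B(-4, -1)*(-10*2*17 + O(4)) = -4*(-10*2*17 + 4*(-4 + 4)) = -4*(-20*17 + 4*0) = -4*(-340 + 0) = -4*(-340) = 1360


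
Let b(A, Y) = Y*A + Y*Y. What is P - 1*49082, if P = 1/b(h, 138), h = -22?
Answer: -785704655/16008 ≈ -49082.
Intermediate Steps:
b(A, Y) = Y² + A*Y (b(A, Y) = A*Y + Y² = Y² + A*Y)
P = 1/16008 (P = 1/(138*(-22 + 138)) = 1/(138*116) = 1/16008 ≈ 6.2469e-5)
P - 1*49082 = 1/16008 - 1*49082 = 1/16008 - 49082 = -785704655/16008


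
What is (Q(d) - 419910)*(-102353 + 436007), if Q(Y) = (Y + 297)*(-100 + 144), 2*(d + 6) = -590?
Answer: -140163374244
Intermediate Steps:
d = -301 (d = -6 + (½)*(-590) = -6 - 295 = -301)
Q(Y) = 13068 + 44*Y (Q(Y) = (297 + Y)*44 = 13068 + 44*Y)
(Q(d) - 419910)*(-102353 + 436007) = ((13068 + 44*(-301)) - 419910)*(-102353 + 436007) = ((13068 - 13244) - 419910)*333654 = (-176 - 419910)*333654 = -420086*333654 = -140163374244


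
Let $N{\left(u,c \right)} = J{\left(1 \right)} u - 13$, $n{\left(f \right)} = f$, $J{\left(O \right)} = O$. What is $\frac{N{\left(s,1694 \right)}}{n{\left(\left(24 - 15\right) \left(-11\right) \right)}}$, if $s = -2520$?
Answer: $\frac{2533}{99} \approx 25.586$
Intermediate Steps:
$N{\left(u,c \right)} = -13 + u$ ($N{\left(u,c \right)} = 1 u - 13 = u - 13 = -13 + u$)
$\frac{N{\left(s,1694 \right)}}{n{\left(\left(24 - 15\right) \left(-11\right) \right)}} = \frac{-13 - 2520}{\left(24 - 15\right) \left(-11\right)} = - \frac{2533}{9 \left(-11\right)} = - \frac{2533}{-99} = \left(-2533\right) \left(- \frac{1}{99}\right) = \frac{2533}{99}$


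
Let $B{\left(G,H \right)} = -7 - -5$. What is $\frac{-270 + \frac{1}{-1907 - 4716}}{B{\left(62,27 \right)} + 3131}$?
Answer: $- \frac{1788211}{20723367} \approx -0.08629$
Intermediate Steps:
$B{\left(G,H \right)} = -2$ ($B{\left(G,H \right)} = -7 + 5 = -2$)
$\frac{-270 + \frac{1}{-1907 - 4716}}{B{\left(62,27 \right)} + 3131} = \frac{-270 + \frac{1}{-1907 - 4716}}{-2 + 3131} = \frac{-270 + \frac{1}{-6623}}{3129} = \left(-270 - \frac{1}{6623}\right) \frac{1}{3129} = \left(- \frac{1788211}{6623}\right) \frac{1}{3129} = - \frac{1788211}{20723367}$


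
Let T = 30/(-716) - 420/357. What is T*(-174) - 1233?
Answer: -3106914/3043 ≈ -1021.0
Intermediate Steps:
T = -7415/6086 (T = 30*(-1/716) - 420*1/357 = -15/358 - 20/17 = -7415/6086 ≈ -1.2184)
T*(-174) - 1233 = -7415/6086*(-174) - 1233 = 645105/3043 - 1233 = -3106914/3043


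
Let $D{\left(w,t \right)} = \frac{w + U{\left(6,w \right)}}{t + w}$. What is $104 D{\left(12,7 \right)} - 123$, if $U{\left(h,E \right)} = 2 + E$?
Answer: $\frac{367}{19} \approx 19.316$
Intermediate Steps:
$D{\left(w,t \right)} = \frac{2 + 2 w}{t + w}$ ($D{\left(w,t \right)} = \frac{w + \left(2 + w\right)}{t + w} = \frac{2 + 2 w}{t + w}$)
$104 D{\left(12,7 \right)} - 123 = 104 \frac{2 \left(1 + 12\right)}{7 + 12} - 123 = 104 \cdot 2 \cdot \frac{1}{19} \cdot 13 - 123 = 104 \cdot \frac{26}{19} - 123 = \frac{2704}{19} - 123 = \frac{367}{19}$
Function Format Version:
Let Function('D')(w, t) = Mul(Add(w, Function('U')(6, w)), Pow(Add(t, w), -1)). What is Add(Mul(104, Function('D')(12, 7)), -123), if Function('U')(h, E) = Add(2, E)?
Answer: Rational(367, 19) ≈ 19.316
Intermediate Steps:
Function('D')(w, t) = Mul(Pow(Add(t, w), -1), Add(2, Mul(2, w))) (Function('D')(w, t) = Mul(Add(w, Add(2, w)), Pow(Add(t, w), -1)) = Mul(Add(2, Mul(2, w)), Pow(Add(t, w), -1)) = Mul(Pow(Add(t, w), -1), Add(2, Mul(2, w))))
Add(Mul(104, Function('D')(12, 7)), -123) = Add(Mul(104, Mul(2, Pow(Add(7, 12), -1), Add(1, 12))), -123) = Add(Mul(104, Mul(2, Pow(19, -1), 13)), -123) = Add(Mul(104, Mul(2, Rational(1, 19), 13)), -123) = Add(Mul(104, Rational(26, 19)), -123) = Add(Rational(2704, 19), -123) = Rational(367, 19)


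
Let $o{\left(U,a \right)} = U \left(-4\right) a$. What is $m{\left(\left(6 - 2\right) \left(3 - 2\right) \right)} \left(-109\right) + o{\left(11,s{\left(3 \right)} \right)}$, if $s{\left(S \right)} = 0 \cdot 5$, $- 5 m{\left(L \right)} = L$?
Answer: $\frac{436}{5} \approx 87.2$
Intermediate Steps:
$m{\left(L \right)} = - \frac{L}{5}$
$s{\left(S \right)} = 0$
$o{\left(U,a \right)} = - 4 U a$
$m{\left(\left(6 - 2\right) \left(3 - 2\right) \right)} \left(-109\right) + o{\left(11,s{\left(3 \right)} \right)} = - \frac{\left(6 - 2\right) \left(3 - 2\right)}{5} \left(-109\right) - 44 \cdot 0 = - \frac{4 \cdot 1}{5} \left(-109\right) + 0 = \left(- \frac{1}{5}\right) 4 \left(-109\right) + 0 = \left(- \frac{4}{5}\right) \left(-109\right) + 0 = \frac{436}{5} + 0 = \frac{436}{5}$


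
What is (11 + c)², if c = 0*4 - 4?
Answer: 49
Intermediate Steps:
c = -4 (c = 0 - 4 = -4)
(11 + c)² = (11 - 4)² = 7² = 49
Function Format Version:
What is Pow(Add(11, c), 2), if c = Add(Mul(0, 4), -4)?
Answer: 49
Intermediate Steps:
c = -4 (c = Add(0, -4) = -4)
Pow(Add(11, c), 2) = Pow(Add(11, -4), 2) = Pow(7, 2) = 49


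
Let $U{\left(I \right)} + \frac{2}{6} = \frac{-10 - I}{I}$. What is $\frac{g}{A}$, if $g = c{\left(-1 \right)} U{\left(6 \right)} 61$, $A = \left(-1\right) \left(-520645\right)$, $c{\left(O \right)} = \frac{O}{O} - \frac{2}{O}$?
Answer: $- \frac{549}{520645} \approx -0.0010545$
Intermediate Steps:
$U{\left(I \right)} = - \frac{1}{3} + \frac{-10 - I}{I}$
$c{\left(O \right)} = 1 - \frac{2}{O}$
$A = 520645$
$g = -549$ ($g = \frac{-2 - 1}{-1} \left(- \frac{4}{3} - \frac{10}{6}\right) 61 = \left(-1\right) \left(-3\right) \left(- \frac{4}{3} - \frac{5}{3}\right) 61 = 3 \left(- \frac{4}{3} - \frac{5}{3}\right) 61 = 3 \left(-3\right) 61 = \left(-9\right) 61 = -549$)
$\frac{g}{A} = - \frac{549}{520645}$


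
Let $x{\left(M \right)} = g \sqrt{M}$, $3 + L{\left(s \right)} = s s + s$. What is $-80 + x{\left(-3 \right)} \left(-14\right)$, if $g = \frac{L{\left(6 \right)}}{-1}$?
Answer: $-80 + 546 i \sqrt{3} \approx -80.0 + 945.7 i$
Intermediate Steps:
$L{\left(s \right)} = -3 + s + s^{2}$ ($L{\left(s \right)} = -3 + \left(s s + s\right) = -3 + \left(s^{2} + s\right) = -3 + \left(s + s^{2}\right) = -3 + s + s^{2}$)
$g = -39$ ($g = \frac{-3 + 6 + 6^{2}}{-1} = \left(-3 + 6 + 36\right) \left(-1\right) = 39 \left(-1\right) = -39$)
$x{\left(M \right)} = - 39 \sqrt{M}$
$-80 + x{\left(-3 \right)} \left(-14\right) = -80 + - 39 \sqrt{-3} \left(-14\right) = -80 + - 39 i \sqrt{3} \left(-14\right) = -80 + 546 i \sqrt{3}$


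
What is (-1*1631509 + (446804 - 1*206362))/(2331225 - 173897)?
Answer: -1391067/2157328 ≈ -0.64481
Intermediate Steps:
(-1*1631509 + (446804 - 1*206362))/(2331225 - 173897) = (-1631509 + (446804 - 206362))/2157328 = (-1631509 + 240442)*(1/2157328) = -1391067*1/2157328 = -1391067/2157328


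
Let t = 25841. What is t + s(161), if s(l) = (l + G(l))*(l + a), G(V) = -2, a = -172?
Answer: 24092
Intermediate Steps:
s(l) = (-172 + l)*(-2 + l) (s(l) = (l - 2)*(l - 172) = (-2 + l)*(-172 + l) = (-172 + l)*(-2 + l))
t + s(161) = 25841 + (344 + 161**2 - 174*161) = 25841 + (344 + 25921 - 28014) = 25841 - 1749 = 24092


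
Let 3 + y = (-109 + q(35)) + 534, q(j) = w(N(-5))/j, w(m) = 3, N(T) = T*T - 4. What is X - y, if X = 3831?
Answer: 119312/35 ≈ 3408.9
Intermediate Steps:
N(T) = -4 + T² (N(T) = T² - 4 = -4 + T²)
q(j) = 3/j
y = 14773/35 (y = -3 + ((-109 + 3/35) + 534) = -3 + (-3812/35 + 534) = -3 + 14878/35 = 14773/35 ≈ 422.09)
X - y = 3831 - 1*14773/35 = 3831 - 14773/35 = 119312/35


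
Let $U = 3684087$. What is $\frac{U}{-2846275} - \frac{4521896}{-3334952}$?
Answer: $\frac{73038278572}{1186523812975} \approx 0.061557$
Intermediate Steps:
$\frac{U}{-2846275} - \frac{4521896}{-3334952} = \frac{3684087}{-2846275} - \frac{4521896}{-3334952} = 3684087 \left(- \frac{1}{2846275}\right) - - \frac{565237}{416869} = - \frac{3684087}{2846275} + \frac{565237}{416869} = \frac{73038278572}{1186523812975}$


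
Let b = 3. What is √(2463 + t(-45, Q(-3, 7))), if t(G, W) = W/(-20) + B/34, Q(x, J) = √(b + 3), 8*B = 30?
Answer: √(284735550 - 5780*√6)/340 ≈ 49.628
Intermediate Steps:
B = 15/4 (B = (⅛)*30 = 15/4 ≈ 3.7500)
Q(x, J) = √6 (Q(x, J) = √(3 + 3) = √6)
t(G, W) = 15/136 - W/20 (t(G, W) = W/(-20) + (15/4)/34 = W*(-1/20) + (15/4)*(1/34) = -W/20 + 15/136 = 15/136 - W/20)
√(2463 + t(-45, Q(-3, 7))) = √(2463 + (15/136 - √6/20)) = √(334983/136 - √6/20)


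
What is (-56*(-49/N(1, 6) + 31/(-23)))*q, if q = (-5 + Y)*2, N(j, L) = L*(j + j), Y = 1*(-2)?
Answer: -293804/69 ≈ -4258.0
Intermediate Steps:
Y = -2
N(j, L) = 2*L*j (N(j, L) = L*(2*j) = 2*L*j)
q = -14 (q = (-5 - 2)*2 = -7*2 = -14)
(-56*(-49/N(1, 6) + 31/(-23)))*q = -56*(-49/(2*6*1) + 31/(-23))*(-14) = -56*(-49/12 + 31*(-1/23))*(-14) = -56*(-49*1/12 - 31/23)*(-14) = -56*(-49/12 - 31/23)*(-14) = -56*(-1499/276)*(-14) = (20986/69)*(-14) = -293804/69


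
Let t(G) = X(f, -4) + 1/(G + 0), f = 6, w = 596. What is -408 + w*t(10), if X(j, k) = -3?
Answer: -10682/5 ≈ -2136.4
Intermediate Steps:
t(G) = -3 + 1/G (t(G) = -3 + 1/(G + 0) = -3 + 1/G)
-408 + w*t(10) = -408 + 596*(-3 + 1/10) = -408 + 596*(-3 + ⅒) = -408 + 596*(-29/10) = -408 - 8642/5 = -10682/5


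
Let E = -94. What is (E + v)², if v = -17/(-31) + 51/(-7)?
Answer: 477859600/47089 ≈ 10148.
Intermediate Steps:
v = -1462/217 (v = -17*(-1/31) + 51*(-⅐) = 17/31 - 51/7 = -1462/217 ≈ -6.7373)
(E + v)² = (-94 - 1462/217)² = (-21860/217)² = 477859600/47089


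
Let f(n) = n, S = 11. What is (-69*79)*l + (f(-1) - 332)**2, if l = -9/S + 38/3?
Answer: 509332/11 ≈ 46303.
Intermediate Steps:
l = 391/33 (l = -9/11 + 38/3 = 391/33 ≈ 11.848)
(-69*79)*l + (f(-1) - 332)**2 = -69*79*(391/33) + (-1 - 332)**2 = -5451*391/33 + (-333)**2 = -710447/11 + 110889 = 509332/11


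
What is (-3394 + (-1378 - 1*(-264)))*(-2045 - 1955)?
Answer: 18032000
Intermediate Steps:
(-3394 + (-1378 - 1*(-264)))*(-2045 - 1955) = (-3394 + (-1378 + 264))*(-4000) = (-3394 - 1114)*(-4000) = -4508*(-4000) = 18032000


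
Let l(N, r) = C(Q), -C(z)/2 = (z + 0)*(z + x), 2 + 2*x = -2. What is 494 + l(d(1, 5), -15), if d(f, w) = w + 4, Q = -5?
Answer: 424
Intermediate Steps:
x = -2 (x = -1 + (1/2)*(-2) = -1 - 1 = -2)
d(f, w) = 4 + w
C(z) = -2*z*(-2 + z) (C(z) = -2*(z + 0)*(z - 2) = -2*z*(-2 + z))
l(N, r) = -70 (l(N, r) = 2*(-5)*(2 - 1*(-5)) = 2*(-5)*(2 + 5) = 2*(-5)*7 = -70)
494 + l(d(1, 5), -15) = 494 - 70 = 424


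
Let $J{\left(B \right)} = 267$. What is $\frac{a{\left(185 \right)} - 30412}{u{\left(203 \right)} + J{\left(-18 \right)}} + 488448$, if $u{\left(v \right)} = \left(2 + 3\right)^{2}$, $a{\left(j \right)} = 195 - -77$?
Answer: $\frac{35649169}{73} \approx 4.8835 \cdot 10^{5}$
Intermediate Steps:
$a{\left(j \right)} = 272$ ($a{\left(j \right)} = 195 + 77 = 272$)
$u{\left(v \right)} = 25$ ($u{\left(v \right)} = 5^{2} = 25$)
$\frac{a{\left(185 \right)} - 30412}{u{\left(203 \right)} + J{\left(-18 \right)}} + 488448 = \frac{272 - 30412}{25 + 267} + 488448 = - \frac{30140}{292} + 488448 = \left(-30140\right) \frac{1}{292} + 488448 = - \frac{7535}{73} + 488448 = \frac{35649169}{73}$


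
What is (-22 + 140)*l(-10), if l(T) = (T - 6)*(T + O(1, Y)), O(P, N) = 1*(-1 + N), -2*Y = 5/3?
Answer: 67024/3 ≈ 22341.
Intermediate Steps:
Y = -⅚ (Y = -5/(2*3) = -½*5/3 = -⅚ ≈ -0.83333)
O(P, N) = -1 + N
l(T) = (-6 + T)*(-11/6 + T) (l(T) = (T - 6)*(T + (-1 - ⅚)) = (-6 + T)*(T - 11/6) = (-6 + T)*(-11/6 + T))
(-22 + 140)*l(-10) = (-22 + 140)*(11 + (-10)² - 47/6*(-10)) = 118*(11 + 100 + 235/3) = 118*(568/3) = 67024/3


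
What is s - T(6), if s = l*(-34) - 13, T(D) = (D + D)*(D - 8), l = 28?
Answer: -941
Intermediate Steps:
T(D) = 2*D*(-8 + D) (T(D) = (2*D)*(-8 + D) = 2*D*(-8 + D))
s = -965 (s = 28*(-34) - 13 = -952 - 13 = -965)
s - T(6) = -965 - 2*6*(-8 + 6) = -965 - 2*6*(-2) = -965 - 1*(-24) = -965 + 24 = -941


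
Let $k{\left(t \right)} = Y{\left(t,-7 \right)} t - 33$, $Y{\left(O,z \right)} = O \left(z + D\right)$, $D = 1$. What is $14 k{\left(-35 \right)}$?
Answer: $-103362$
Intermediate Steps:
$Y{\left(O,z \right)} = O \left(1 + z\right)$ ($Y{\left(O,z \right)} = O \left(z + 1\right) = O \left(1 + z\right)$)
$k{\left(t \right)} = -33 - 6 t^{2}$ ($k{\left(t \right)} = t \left(1 - 7\right) t - 33 = t \left(-6\right) t - 33 = - 6 t t - 33 = - 6 t^{2} - 33 = -33 - 6 t^{2}$)
$14 k{\left(-35 \right)} = 14 \left(-33 - 6 \left(-35\right)^{2}\right) = 14 \left(-33 - 7350\right) = 14 \left(-7383\right) = -103362$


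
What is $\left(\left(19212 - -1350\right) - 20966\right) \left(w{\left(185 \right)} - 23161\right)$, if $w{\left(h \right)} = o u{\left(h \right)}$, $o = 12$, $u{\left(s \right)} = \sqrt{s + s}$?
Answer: $9357044 - 4848 \sqrt{370} \approx 9.2638 \cdot 10^{6}$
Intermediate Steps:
$u{\left(s \right)} = \sqrt{2} \sqrt{s}$ ($u{\left(s \right)} = \sqrt{2 s} = \sqrt{2} \sqrt{s}$)
$w{\left(h \right)} = 12 \sqrt{2} \sqrt{h}$
$\left(\left(19212 - -1350\right) - 20966\right) \left(w{\left(185 \right)} - 23161\right) = \left(\left(19212 - -1350\right) - 20966\right) \left(12 \sqrt{2} \sqrt{185} - 23161\right) = \left(\left(19212 + 1350\right) - 20966\right) \left(12 \sqrt{370} - 23161\right) = \left(20562 - 20966\right) \left(-23161 + 12 \sqrt{370}\right) = - 404 \left(-23161 + 12 \sqrt{370}\right) = 9357044 - 4848 \sqrt{370}$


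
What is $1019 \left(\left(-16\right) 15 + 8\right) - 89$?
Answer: $-236497$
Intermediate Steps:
$1019 \left(\left(-16\right) 15 + 8\right) - 89 = 1019 \left(-240 + 8\right) - 89 = 1019 \left(-232\right) - 89 = -236408 - 89 = -236497$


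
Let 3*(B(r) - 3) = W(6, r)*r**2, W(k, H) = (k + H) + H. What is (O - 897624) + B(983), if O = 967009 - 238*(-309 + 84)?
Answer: 1905890722/3 ≈ 6.3530e+8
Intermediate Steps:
W(k, H) = k + 2*H (W(k, H) = (H + k) + H = k + 2*H)
B(r) = 3 + r**2*(6 + 2*r)/3 (B(r) = 3 + ((6 + 2*r)*r**2)/3 = 3 + (r**2*(6 + 2*r))/3 = 3 + r**2*(6 + 2*r)/3)
O = 1020559 (O = 967009 - 238*(-225) = 967009 + 53550 = 1020559)
(O - 897624) + B(983) = (1020559 - 897624) + (3 + (2/3)*983**2*(3 + 983)) = 122935 + (3 + (2/3)*966289*986) = 122935 + (3 + 1905521908/3) = 122935 + 1905521917/3 = 1905890722/3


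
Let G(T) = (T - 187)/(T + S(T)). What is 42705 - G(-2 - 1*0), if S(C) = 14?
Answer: 170883/4 ≈ 42721.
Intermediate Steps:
G(T) = (-187 + T)/(14 + T) (G(T) = (T - 187)/(T + 14) = (-187 + T)/(14 + T))
42705 - G(-2 - 1*0) = 42705 - (-187 + (-2 - 1*0))/(14 + (-2 - 1*0)) = 42705 - (-187 + (-2 + 0))/(14 + (-2 + 0)) = 42705 - (-187 - 2)/(14 - 2) = 42705 - (-189)/12 = 42705 - 1*(-63/4) = 42705 + 63/4 = 170883/4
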